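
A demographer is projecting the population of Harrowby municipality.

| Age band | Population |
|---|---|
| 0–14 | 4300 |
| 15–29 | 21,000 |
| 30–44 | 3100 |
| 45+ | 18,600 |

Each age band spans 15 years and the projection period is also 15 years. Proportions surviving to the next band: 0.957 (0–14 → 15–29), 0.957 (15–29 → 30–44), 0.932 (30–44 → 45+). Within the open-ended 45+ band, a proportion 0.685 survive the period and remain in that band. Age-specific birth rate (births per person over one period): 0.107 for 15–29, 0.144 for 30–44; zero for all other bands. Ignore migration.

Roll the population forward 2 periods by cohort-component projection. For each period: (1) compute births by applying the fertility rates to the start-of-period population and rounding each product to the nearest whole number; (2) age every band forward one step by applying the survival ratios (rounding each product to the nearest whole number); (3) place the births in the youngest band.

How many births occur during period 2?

Period 1.
Births: 21000 * 0.107 = 2247, 3100 * 0.144 = 446 → 2693
15–29: 4300 * 0.957 = 4115
30–44: 21000 * 0.957 = 20097
45+: 3100 * 0.932 + 18600 * 0.685 = 2889 + 12741 = 15630
Population now: 0–14=2693, 15–29=4115, 30–44=20097, 45+=15630
Period 2.
Births: 4115 * 0.107 = 440, 20097 * 0.144 = 2894 → 3334
15–29: 2693 * 0.957 = 2577
30–44: 4115 * 0.957 = 3938
45+: 20097 * 0.932 + 15630 * 0.685 = 18730 + 10707 = 29437
Population now: 0–14=3334, 15–29=2577, 30–44=3938, 45+=29437

3334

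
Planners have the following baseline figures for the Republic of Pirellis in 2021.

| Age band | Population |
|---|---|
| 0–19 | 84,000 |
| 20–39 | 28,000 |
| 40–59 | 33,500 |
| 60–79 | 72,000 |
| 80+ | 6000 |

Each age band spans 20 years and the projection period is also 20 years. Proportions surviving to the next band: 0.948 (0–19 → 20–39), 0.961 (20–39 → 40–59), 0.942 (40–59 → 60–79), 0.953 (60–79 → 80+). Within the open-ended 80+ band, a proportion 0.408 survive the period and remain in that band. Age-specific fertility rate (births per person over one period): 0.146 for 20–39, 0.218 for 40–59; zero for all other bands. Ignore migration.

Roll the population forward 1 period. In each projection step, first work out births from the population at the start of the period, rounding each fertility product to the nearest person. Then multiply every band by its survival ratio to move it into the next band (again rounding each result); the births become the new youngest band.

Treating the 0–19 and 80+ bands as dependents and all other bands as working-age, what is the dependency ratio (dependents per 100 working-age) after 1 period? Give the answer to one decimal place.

59.7

Call the bands 1 to 5, youngest first.
Period 1.
Births: 28000 * 0.146 = 4088  |  33500 * 0.218 = 7303 → 11391
Band 2: 84000 * 0.948 = 79632
Band 3: 28000 * 0.961 = 26908
Band 4: 33500 * 0.942 = 31557
Band 5: 72000 * 0.953 + 6000 * 0.408 = 68616 + 2448 = 71064
Population now: 0–19=11391, 20–39=79632, 40–59=26908, 60–79=31557, 80+=71064
Dependents (band 0–19 + band 80+) = 11391 + 71064 = 82455; working-age = 138097; ratio = 82455/138097 × 100 = 59.7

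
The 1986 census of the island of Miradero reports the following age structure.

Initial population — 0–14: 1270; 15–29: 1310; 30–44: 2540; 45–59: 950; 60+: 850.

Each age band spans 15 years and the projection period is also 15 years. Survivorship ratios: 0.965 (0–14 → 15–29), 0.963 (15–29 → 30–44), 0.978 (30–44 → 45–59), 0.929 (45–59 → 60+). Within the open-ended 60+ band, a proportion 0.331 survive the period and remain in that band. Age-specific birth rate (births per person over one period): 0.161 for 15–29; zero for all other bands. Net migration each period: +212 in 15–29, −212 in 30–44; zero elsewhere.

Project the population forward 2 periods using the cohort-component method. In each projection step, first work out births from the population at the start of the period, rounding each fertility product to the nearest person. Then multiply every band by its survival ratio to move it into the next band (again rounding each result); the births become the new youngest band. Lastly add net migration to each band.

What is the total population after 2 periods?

5541

[period 1]
Births: 1310 × 0.161 = 211
15–29: 1270 × 0.965 = 1226
30–44: 1310 × 0.963 = 1262
45–59: 2540 × 0.978 = 2484
60+: 950 × 0.929 + 850 × 0.331 = 883 + 281 = 1164
Net migration: 15–29 + 212 → 1438; 30–44 − 212 → 1050
End of period: [211, 1438, 1050, 2484, 1164]
[period 2]
Births: 1438 × 0.161 = 232
15–29: 211 × 0.965 = 204
30–44: 1438 × 0.963 = 1385
45–59: 1050 × 0.978 = 1027
60+: 2484 × 0.929 + 1164 × 0.331 = 2308 + 385 = 2693
Net migration: 15–29 + 212 → 416; 30–44 − 212 → 1173
End of period: [232, 416, 1173, 1027, 2693]
Total after period 2: 232 + 416 + 1173 + 1027 + 2693 = 5541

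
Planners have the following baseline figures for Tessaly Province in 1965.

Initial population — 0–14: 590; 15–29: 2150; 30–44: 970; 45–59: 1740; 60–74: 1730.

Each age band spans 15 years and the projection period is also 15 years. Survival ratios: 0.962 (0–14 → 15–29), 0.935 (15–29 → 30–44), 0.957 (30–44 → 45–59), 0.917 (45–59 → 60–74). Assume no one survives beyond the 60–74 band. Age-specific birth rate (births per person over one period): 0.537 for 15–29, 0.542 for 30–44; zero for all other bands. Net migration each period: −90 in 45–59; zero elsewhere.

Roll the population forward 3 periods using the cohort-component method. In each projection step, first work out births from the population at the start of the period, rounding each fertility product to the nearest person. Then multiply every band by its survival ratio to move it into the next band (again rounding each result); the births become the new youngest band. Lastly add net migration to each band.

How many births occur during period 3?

Numbering the bands 1..5 from youngest to oldest:
Period 1.
Births: 2150 × 0.537 = 1155, 970 × 0.542 = 526 ⇒ total 1681
Band 2: 590 × 0.962 = 568
Band 3: 2150 × 0.935 = 2010
Band 4: 970 × 0.957 = 928
Band 5: 1740 × 0.917 = 1596
Net migration: Band 4 − 90 → 838
→ [1681, 568, 2010, 838, 1596]
Period 2.
Births: 568 × 0.537 = 305, 2010 × 0.542 = 1089 ⇒ total 1394
Band 2: 1681 × 0.962 = 1617
Band 3: 568 × 0.935 = 531
Band 4: 2010 × 0.957 = 1924
Band 5: 838 × 0.917 = 768
Net migration: Band 4 − 90 → 1834
→ [1394, 1617, 531, 1834, 768]
Period 3.
Births: 1617 × 0.537 = 868, 531 × 0.542 = 288 ⇒ total 1156
Band 2: 1394 × 0.962 = 1341
Band 3: 1617 × 0.935 = 1512
Band 4: 531 × 0.957 = 508
Band 5: 1834 × 0.917 = 1682
Net migration: Band 4 − 90 → 418
→ [1156, 1341, 1512, 418, 1682]

1156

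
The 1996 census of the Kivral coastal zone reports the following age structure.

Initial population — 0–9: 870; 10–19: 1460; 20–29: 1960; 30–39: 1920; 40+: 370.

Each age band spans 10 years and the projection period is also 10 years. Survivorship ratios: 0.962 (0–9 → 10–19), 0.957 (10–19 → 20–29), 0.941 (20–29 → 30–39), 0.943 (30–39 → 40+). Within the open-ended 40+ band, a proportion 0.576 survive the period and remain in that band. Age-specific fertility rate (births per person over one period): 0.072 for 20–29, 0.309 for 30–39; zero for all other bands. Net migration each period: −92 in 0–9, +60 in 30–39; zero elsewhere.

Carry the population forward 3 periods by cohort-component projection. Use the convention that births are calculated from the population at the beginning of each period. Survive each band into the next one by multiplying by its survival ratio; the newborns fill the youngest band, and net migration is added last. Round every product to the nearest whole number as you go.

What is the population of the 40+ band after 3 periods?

3003

[period 1]
Births: 1960 × 0.072 = 141 ; 1920 × 0.309 = 593 — total 734
10–19: 870 × 0.962 = 837
20–29: 1460 × 0.957 = 1397
30–39: 1960 × 0.941 = 1844
40+: 1920 × 0.943 + 370 × 0.576 = 1811 + 213 = 2024
Net migration: 0–9 − 92 → 642; 30–39 + 60 → 1904
Giving 642 / 837 / 1397 / 1904 / 2024.
[period 2]
Births: 1397 × 0.072 = 101 ; 1904 × 0.309 = 588 — total 689
10–19: 642 × 0.962 = 618
20–29: 837 × 0.957 = 801
30–39: 1397 × 0.941 = 1315
40+: 1904 × 0.943 + 2024 × 0.576 = 1795 + 1166 = 2961
Net migration: 0–9 − 92 → 597; 30–39 + 60 → 1375
Giving 597 / 618 / 801 / 1375 / 2961.
[period 3]
Births: 801 × 0.072 = 58 ; 1375 × 0.309 = 425 — total 483
10–19: 597 × 0.962 = 574
20–29: 618 × 0.957 = 591
30–39: 801 × 0.941 = 754
40+: 1375 × 0.943 + 2961 × 0.576 = 1297 + 1706 = 3003
Net migration: 0–9 − 92 → 391; 30–39 + 60 → 814
Giving 391 / 574 / 591 / 814 / 3003.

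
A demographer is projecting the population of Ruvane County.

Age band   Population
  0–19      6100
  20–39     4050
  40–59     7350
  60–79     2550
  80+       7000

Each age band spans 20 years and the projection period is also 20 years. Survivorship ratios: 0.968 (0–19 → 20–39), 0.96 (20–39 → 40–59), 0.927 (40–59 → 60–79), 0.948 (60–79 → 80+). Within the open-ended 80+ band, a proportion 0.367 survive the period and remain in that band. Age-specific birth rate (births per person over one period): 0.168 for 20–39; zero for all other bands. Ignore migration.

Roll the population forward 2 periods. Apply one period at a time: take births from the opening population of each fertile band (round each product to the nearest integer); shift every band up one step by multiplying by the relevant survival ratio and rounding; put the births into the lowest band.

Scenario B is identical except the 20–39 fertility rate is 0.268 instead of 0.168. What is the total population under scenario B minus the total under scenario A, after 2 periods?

— Period 1 —
Births: 4050 × 0.168 = 680
20–39: 6100 × 0.968 = 5905
40–59: 4050 × 0.96 = 3888
60–79: 7350 × 0.927 = 6813
80+: 2550 × 0.948 + 7000 × 0.367 = 2417 + 2569 = 4986
Giving 680 / 5905 / 3888 / 6813 / 4986.
— Period 2 —
Births: 5905 × 0.168 = 992
20–39: 680 × 0.968 = 658
40–59: 5905 × 0.96 = 5669
60–79: 3888 × 0.927 = 3604
80+: 6813 × 0.948 + 4986 × 0.367 = 6459 + 1830 = 8289
Giving 992 / 658 / 5669 / 3604 / 8289.
Scenario A total after 2 periods: 19212
Scenario B projection —
— Period 1 —
Births: 4050 × 0.268 = 1085
20–39: 6100 × 0.968 = 5905
40–59: 4050 × 0.96 = 3888
60–79: 7350 × 0.927 = 6813
80+: 2550 × 0.948 + 7000 × 0.367 = 2417 + 2569 = 4986
Giving 1085 / 5905 / 3888 / 6813 / 4986.
— Period 2 —
Births: 5905 × 0.268 = 1583
20–39: 1085 × 0.968 = 1050
40–59: 5905 × 0.96 = 5669
60–79: 3888 × 0.927 = 3604
80+: 6813 × 0.948 + 4986 × 0.367 = 6459 + 1830 = 8289
Giving 1583 / 1050 / 5669 / 3604 / 8289.
Scenario B total after 2 periods: 20195
Difference B − A = 20195 − 19212 = 983

983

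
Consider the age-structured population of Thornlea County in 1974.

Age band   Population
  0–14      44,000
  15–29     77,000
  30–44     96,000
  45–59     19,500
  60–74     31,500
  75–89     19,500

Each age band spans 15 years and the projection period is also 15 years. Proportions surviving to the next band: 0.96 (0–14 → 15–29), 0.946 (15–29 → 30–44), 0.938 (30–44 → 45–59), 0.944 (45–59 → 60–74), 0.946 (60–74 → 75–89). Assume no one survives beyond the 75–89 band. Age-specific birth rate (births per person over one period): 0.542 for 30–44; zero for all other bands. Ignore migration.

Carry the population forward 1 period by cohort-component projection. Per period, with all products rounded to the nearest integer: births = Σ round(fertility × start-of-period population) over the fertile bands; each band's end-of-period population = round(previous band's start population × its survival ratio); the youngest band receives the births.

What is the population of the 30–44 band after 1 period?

After projecting period 1:
Births: 96000 × 0.542 = 52032
15–29: 44000 × 0.96 = 42240
30–44: 77000 × 0.946 = 72842
45–59: 96000 × 0.938 = 90048
60–74: 19500 × 0.944 = 18408
75–89: 31500 × 0.946 = 29799
→ [52032, 42240, 72842, 90048, 18408, 29799]

72842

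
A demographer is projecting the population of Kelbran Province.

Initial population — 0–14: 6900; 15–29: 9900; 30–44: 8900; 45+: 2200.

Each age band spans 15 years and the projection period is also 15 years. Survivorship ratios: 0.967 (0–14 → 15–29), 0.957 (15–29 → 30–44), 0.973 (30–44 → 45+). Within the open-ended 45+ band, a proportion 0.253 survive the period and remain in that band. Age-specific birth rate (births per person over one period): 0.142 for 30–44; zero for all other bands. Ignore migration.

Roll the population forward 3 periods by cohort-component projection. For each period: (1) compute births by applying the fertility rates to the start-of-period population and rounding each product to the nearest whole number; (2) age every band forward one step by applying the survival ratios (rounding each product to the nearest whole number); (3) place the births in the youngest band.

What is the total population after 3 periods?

Call the bands 1 to 4, youngest first.
— Period 1 —
Births: 8900 × 0.142 = 1264
Band 2: 6900 × 0.967 = 6672
Band 3: 9900 × 0.957 = 9474
Band 4: 8900 × 0.973 + 2200 × 0.253 = 8660 + 557 = 9217
Giving 1264 / 6672 / 9474 / 9217.
— Period 2 —
Births: 9474 × 0.142 = 1345
Band 2: 1264 × 0.967 = 1222
Band 3: 6672 × 0.957 = 6385
Band 4: 9474 × 0.973 + 9217 × 0.253 = 9218 + 2332 = 11550
Giving 1345 / 1222 / 6385 / 11550.
— Period 3 —
Births: 6385 × 0.142 = 907
Band 2: 1345 × 0.967 = 1301
Band 3: 1222 × 0.957 = 1169
Band 4: 6385 × 0.973 + 11550 × 0.253 = 6213 + 2922 = 9135
Giving 907 / 1301 / 1169 / 9135.
Total after period 3: 907 + 1301 + 1169 + 9135 = 12512

12512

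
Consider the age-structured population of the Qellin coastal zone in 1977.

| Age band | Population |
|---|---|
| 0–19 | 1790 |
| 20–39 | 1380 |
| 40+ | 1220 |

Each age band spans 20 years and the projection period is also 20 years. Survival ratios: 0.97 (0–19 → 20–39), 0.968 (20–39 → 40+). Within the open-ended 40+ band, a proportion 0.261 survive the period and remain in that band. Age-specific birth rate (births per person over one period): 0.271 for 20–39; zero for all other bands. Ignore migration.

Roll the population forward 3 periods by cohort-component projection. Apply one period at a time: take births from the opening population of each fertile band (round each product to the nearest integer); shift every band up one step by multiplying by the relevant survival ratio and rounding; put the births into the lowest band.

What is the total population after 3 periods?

1456

Call the bands 1 to 3, youngest first.
Period 1.
Births: 1380 × 0.271 = 374
Band 2: 1790 × 0.97 = 1736
Band 3: 1380 × 0.968 + 1220 × 0.261 = 1336 + 318 = 1654
→ [374, 1736, 1654]
Period 2.
Births: 1736 × 0.271 = 470
Band 2: 374 × 0.97 = 363
Band 3: 1736 × 0.968 + 1654 × 0.261 = 1680 + 432 = 2112
→ [470, 363, 2112]
Period 3.
Births: 363 × 0.271 = 98
Band 2: 470 × 0.97 = 456
Band 3: 363 × 0.968 + 2112 × 0.261 = 351 + 551 = 902
→ [98, 456, 902]
Total after period 3: 98 + 456 + 902 = 1456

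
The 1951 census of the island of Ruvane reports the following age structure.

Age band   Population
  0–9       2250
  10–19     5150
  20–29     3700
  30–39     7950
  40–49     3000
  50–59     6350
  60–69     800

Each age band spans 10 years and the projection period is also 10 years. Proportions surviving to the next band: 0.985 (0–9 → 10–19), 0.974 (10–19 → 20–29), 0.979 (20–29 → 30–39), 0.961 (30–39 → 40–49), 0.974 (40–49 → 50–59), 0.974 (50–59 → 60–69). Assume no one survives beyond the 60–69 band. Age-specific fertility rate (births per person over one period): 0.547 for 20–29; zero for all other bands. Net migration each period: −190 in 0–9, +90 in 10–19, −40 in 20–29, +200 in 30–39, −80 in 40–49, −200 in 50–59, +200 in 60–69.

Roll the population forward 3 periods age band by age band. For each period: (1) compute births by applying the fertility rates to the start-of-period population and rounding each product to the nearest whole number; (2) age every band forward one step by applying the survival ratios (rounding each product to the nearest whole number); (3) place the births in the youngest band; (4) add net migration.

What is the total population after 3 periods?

23039

(Bands numbered youngest = 1 to oldest = 7.)
Period 1.
Births: 3700 * 0.547 = 2024
Band 2: 2250 * 0.985 = 2216
Band 3: 5150 * 0.974 = 5016
Band 4: 3700 * 0.979 = 3622
Band 5: 7950 * 0.961 = 7640
Band 6: 3000 * 0.974 = 2922
Band 7: 6350 * 0.974 = 6185
Net migration: Band 1 − 190 → 1834; Band 2 + 90 → 2306; Band 3 − 40 → 4976; Band 4 + 200 → 3822; Band 5 − 80 → 7560; Band 6 − 200 → 2722; Band 7 + 200 → 6385
Population now: 0–9=1834, 10–19=2306, 20–29=4976, 30–39=3822, 40–49=7560, 50–59=2722, 60–69=6385
Period 2.
Births: 4976 * 0.547 = 2722
Band 2: 1834 * 0.985 = 1806
Band 3: 2306 * 0.974 = 2246
Band 4: 4976 * 0.979 = 4872
Band 5: 3822 * 0.961 = 3673
Band 6: 7560 * 0.974 = 7363
Band 7: 2722 * 0.974 = 2651
Net migration: Band 1 − 190 → 2532; Band 2 + 90 → 1896; Band 3 − 40 → 2206; Band 4 + 200 → 5072; Band 5 − 80 → 3593; Band 6 − 200 → 7163; Band 7 + 200 → 2851
Population now: 0–9=2532, 10–19=1896, 20–29=2206, 30–39=5072, 40–49=3593, 50–59=7163, 60–69=2851
Period 3.
Births: 2206 * 0.547 = 1207
Band 2: 2532 * 0.985 = 2494
Band 3: 1896 * 0.974 = 1847
Band 4: 2206 * 0.979 = 2160
Band 5: 5072 * 0.961 = 4874
Band 6: 3593 * 0.974 = 3500
Band 7: 7163 * 0.974 = 6977
Net migration: Band 1 − 190 → 1017; Band 2 + 90 → 2584; Band 3 − 40 → 1807; Band 4 + 200 → 2360; Band 5 − 80 → 4794; Band 6 − 200 → 3300; Band 7 + 200 → 7177
Population now: 0–9=1017, 10–19=2584, 20–29=1807, 30–39=2360, 40–49=4794, 50–59=3300, 60–69=7177
Total after period 3: 1017 + 2584 + 1807 + 2360 + 4794 + 3300 + 7177 = 23039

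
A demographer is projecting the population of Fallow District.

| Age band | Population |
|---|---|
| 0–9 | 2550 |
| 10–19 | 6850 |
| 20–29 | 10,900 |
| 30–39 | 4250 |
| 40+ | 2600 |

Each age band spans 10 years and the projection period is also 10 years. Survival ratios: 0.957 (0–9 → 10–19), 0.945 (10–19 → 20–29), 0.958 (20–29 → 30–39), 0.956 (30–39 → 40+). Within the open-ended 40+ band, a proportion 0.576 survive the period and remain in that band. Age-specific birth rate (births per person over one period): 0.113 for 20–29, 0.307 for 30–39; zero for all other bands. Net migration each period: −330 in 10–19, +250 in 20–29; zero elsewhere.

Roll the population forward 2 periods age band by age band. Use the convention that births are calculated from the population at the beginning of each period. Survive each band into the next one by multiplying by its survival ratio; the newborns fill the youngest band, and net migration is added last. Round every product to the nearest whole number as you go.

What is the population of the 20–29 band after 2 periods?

2244

[period 1]
Births: 10900 × 0.113 = 1232  |  4250 × 0.307 = 1305 → 2537
10–19: 2550 × 0.957 = 2440
20–29: 6850 × 0.945 = 6473
30–39: 10900 × 0.958 = 10442
40+: 4250 × 0.956 + 2600 × 0.576 = 4063 + 1498 = 5561
Net migration: 10–19 − 330 → 2110; 20–29 + 250 → 6723
→ [2537, 2110, 6723, 10442, 5561]
[period 2]
Births: 6723 × 0.113 = 760  |  10442 × 0.307 = 3206 → 3966
10–19: 2537 × 0.957 = 2428
20–29: 2110 × 0.945 = 1994
30–39: 6723 × 0.958 = 6441
40+: 10442 × 0.956 + 5561 × 0.576 = 9983 + 3203 = 13186
Net migration: 10–19 − 330 → 2098; 20–29 + 250 → 2244
→ [3966, 2098, 2244, 6441, 13186]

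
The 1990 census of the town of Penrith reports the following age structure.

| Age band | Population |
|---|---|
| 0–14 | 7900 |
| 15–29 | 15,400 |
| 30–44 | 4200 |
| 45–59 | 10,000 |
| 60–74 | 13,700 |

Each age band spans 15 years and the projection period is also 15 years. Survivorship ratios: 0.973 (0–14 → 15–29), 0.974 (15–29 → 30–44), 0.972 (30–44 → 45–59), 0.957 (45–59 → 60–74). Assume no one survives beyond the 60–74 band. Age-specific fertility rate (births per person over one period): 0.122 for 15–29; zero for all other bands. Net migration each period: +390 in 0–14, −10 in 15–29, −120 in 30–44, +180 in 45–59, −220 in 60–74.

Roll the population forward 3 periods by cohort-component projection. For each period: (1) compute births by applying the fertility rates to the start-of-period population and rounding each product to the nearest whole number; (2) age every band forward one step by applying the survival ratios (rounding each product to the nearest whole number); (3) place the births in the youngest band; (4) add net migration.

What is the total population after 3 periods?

25084

(Groups numbered youngest = 1 to oldest = 5.)
After projecting period 1:
Births: 15400 × 0.122 = 1879
Group 2: 7900 × 0.973 = 7687
Group 3: 15400 × 0.974 = 15000
Group 4: 4200 × 0.972 = 4082
Group 5: 10000 × 0.957 = 9570
Net migration: Group 1 + 390 → 2269; Group 2 − 10 → 7677; Group 3 − 120 → 14880; Group 4 + 180 → 4262; Group 5 − 220 → 9350
End of period: [2269, 7677, 14880, 4262, 9350]
After projecting period 2:
Births: 7677 × 0.122 = 937
Group 2: 2269 × 0.973 = 2208
Group 3: 7677 × 0.974 = 7477
Group 4: 14880 × 0.972 = 14463
Group 5: 4262 × 0.957 = 4079
Net migration: Group 1 + 390 → 1327; Group 2 − 10 → 2198; Group 3 − 120 → 7357; Group 4 + 180 → 14643; Group 5 − 220 → 3859
End of period: [1327, 2198, 7357, 14643, 3859]
After projecting period 3:
Births: 2198 × 0.122 = 268
Group 2: 1327 × 0.973 = 1291
Group 3: 2198 × 0.974 = 2141
Group 4: 7357 × 0.972 = 7151
Group 5: 14643 × 0.957 = 14013
Net migration: Group 1 + 390 → 658; Group 2 − 10 → 1281; Group 3 − 120 → 2021; Group 4 + 180 → 7331; Group 5 − 220 → 13793
End of period: [658, 1281, 2021, 7331, 13793]
Total after period 3: 658 + 1281 + 2021 + 7331 + 13793 = 25084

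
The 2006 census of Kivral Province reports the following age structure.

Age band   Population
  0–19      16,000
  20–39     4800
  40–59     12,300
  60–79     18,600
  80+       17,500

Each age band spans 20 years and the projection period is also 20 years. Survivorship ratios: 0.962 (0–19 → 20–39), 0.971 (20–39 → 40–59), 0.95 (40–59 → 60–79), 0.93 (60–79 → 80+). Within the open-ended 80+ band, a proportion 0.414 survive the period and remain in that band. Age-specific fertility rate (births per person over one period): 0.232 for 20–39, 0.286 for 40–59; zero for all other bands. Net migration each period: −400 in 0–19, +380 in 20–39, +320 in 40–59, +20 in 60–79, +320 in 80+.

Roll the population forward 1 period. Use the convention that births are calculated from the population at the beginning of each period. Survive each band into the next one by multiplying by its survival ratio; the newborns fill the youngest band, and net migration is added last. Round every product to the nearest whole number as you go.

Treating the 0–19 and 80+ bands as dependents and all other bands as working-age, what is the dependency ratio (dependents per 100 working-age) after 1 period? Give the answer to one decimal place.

— Period 1 —
Births: 4800 × 0.232 = 1114 ; 12300 × 0.286 = 3518 ⇒ total 4632
20–39: 16000 × 0.962 = 15392
40–59: 4800 × 0.971 = 4661
60–79: 12300 × 0.95 = 11685
80+: 18600 × 0.93 + 17500 × 0.414 = 17298 + 7245 = 24543
Net migration: 0–19 − 400 → 4232; 20–39 + 380 → 15772; 40–59 + 320 → 4981; 60–79 + 20 → 11705; 80+ + 320 → 24863
End of period: [4232, 15772, 4981, 11705, 24863]
Dependents (band 0–19 + band 80+) = 4232 + 24863 = 29095; working-age = 32458; ratio = 29095/32458 × 100 = 89.6

89.6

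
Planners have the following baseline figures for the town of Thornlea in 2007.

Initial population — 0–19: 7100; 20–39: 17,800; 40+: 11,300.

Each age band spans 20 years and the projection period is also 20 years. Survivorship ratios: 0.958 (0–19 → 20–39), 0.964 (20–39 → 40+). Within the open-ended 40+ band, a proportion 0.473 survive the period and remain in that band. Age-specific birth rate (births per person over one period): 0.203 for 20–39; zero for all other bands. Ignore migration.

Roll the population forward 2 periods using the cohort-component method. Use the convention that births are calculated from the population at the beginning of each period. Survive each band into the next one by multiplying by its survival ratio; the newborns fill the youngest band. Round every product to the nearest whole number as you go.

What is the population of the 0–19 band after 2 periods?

Let group 1 be 0–19 through group 3 = 40+.
Period 1.
Births: 17800 × 0.203 = 3613
Group 2: 7100 × 0.958 = 6802
Group 3: 17800 × 0.964 + 11300 × 0.473 = 17159 + 5345 = 22504
→ [3613, 6802, 22504]
Period 2.
Births: 6802 × 0.203 = 1381
Group 2: 3613 × 0.958 = 3461
Group 3: 6802 × 0.964 + 22504 × 0.473 = 6557 + 10644 = 17201
→ [1381, 3461, 17201]

1381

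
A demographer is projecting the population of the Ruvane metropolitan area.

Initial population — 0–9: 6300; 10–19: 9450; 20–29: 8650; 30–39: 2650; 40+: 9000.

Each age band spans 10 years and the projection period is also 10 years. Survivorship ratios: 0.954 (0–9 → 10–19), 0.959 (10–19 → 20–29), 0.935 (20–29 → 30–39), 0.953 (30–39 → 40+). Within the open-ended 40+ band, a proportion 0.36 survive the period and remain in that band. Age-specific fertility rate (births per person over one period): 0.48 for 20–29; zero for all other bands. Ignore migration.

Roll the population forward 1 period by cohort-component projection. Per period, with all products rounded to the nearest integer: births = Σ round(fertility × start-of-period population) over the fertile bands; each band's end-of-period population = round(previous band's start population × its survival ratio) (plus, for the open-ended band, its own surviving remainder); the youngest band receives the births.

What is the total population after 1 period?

33078

After projecting period 1:
Births: 8650 * 0.48 = 4152
10–19: 6300 * 0.954 = 6010
20–29: 9450 * 0.959 = 9063
30–39: 8650 * 0.935 = 8088
40+: 2650 * 0.953 + 9000 * 0.36 = 2525 + 3240 = 5765
→ [4152, 6010, 9063, 8088, 5765]
Total after period 1: 4152 + 6010 + 9063 + 8088 + 5765 = 33078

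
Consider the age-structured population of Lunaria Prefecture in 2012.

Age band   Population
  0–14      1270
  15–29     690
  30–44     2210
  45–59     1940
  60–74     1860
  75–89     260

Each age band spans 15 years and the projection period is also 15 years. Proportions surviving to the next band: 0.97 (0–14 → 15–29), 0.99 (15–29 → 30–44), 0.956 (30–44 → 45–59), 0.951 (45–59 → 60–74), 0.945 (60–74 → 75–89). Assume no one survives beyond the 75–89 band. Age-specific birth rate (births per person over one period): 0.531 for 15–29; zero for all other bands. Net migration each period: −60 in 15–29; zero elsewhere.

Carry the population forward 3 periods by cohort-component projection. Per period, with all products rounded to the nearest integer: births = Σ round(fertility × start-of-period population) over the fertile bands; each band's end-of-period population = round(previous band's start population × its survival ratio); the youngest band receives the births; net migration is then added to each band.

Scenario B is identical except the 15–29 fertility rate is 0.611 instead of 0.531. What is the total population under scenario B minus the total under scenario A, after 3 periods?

Period 1.
Births: 690 × 0.531 = 366
15–29: 1270 × 0.97 = 1232
30–44: 690 × 0.99 = 683
45–59: 2210 × 0.956 = 2113
60–74: 1940 × 0.951 = 1845
75–89: 1860 × 0.945 = 1758
Net migration: 15–29 − 60 → 1172
End of period: [366, 1172, 683, 2113, 1845, 1758]
Period 2.
Births: 1172 × 0.531 = 622
15–29: 366 × 0.97 = 355
30–44: 1172 × 0.99 = 1160
45–59: 683 × 0.956 = 653
60–74: 2113 × 0.951 = 2009
75–89: 1845 × 0.945 = 1744
Net migration: 15–29 − 60 → 295
End of period: [622, 295, 1160, 653, 2009, 1744]
Period 3.
Births: 295 × 0.531 = 157
15–29: 622 × 0.97 = 603
30–44: 295 × 0.99 = 292
45–59: 1160 × 0.956 = 1109
60–74: 653 × 0.951 = 621
75–89: 2009 × 0.945 = 1899
Net migration: 15–29 − 60 → 543
End of period: [157, 543, 292, 1109, 621, 1899]
Scenario A total after 3 periods: 4621
Scenario B projection —
Period 1.
Births: 690 × 0.611 = 422
15–29: 1270 × 0.97 = 1232
30–44: 690 × 0.99 = 683
45–59: 2210 × 0.956 = 2113
60–74: 1940 × 0.951 = 1845
75–89: 1860 × 0.945 = 1758
Net migration: 15–29 − 60 → 1172
End of period: [422, 1172, 683, 2113, 1845, 1758]
Period 2.
Births: 1172 × 0.611 = 716
15–29: 422 × 0.97 = 409
30–44: 1172 × 0.99 = 1160
45–59: 683 × 0.956 = 653
60–74: 2113 × 0.951 = 2009
75–89: 1845 × 0.945 = 1744
Net migration: 15–29 − 60 → 349
End of period: [716, 349, 1160, 653, 2009, 1744]
Period 3.
Births: 349 × 0.611 = 213
15–29: 716 × 0.97 = 695
30–44: 349 × 0.99 = 346
45–59: 1160 × 0.956 = 1109
60–74: 653 × 0.951 = 621
75–89: 2009 × 0.945 = 1899
Net migration: 15–29 − 60 → 635
End of period: [213, 635, 346, 1109, 621, 1899]
Scenario B total after 3 periods: 4823
Difference B − A = 4823 − 4621 = 202

202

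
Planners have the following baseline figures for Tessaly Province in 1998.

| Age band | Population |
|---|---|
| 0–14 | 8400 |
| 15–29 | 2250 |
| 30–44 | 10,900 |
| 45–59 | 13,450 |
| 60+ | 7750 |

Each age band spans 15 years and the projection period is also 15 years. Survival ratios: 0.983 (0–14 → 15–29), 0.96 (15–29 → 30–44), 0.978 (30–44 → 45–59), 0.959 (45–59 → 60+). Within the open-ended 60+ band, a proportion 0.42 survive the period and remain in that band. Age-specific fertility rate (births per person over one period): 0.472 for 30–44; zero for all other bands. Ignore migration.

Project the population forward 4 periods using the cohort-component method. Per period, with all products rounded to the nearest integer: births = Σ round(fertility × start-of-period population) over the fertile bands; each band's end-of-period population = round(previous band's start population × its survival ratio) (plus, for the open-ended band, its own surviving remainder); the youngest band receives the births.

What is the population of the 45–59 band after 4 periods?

4749

Call the groups 1 to 5, youngest first.
After projecting period 1:
Births: 10900 × 0.472 = 5145
Group 2: 8400 × 0.983 = 8257
Group 3: 2250 × 0.96 = 2160
Group 4: 10900 × 0.978 = 10660
Group 5: 13450 × 0.959 + 7750 × 0.42 = 12899 + 3255 = 16154
→ [5145, 8257, 2160, 10660, 16154]
After projecting period 2:
Births: 2160 × 0.472 = 1020
Group 2: 5145 × 0.983 = 5058
Group 3: 8257 × 0.96 = 7927
Group 4: 2160 × 0.978 = 2112
Group 5: 10660 × 0.959 + 16154 × 0.42 = 10223 + 6785 = 17008
→ [1020, 5058, 7927, 2112, 17008]
After projecting period 3:
Births: 7927 × 0.472 = 3742
Group 2: 1020 × 0.983 = 1003
Group 3: 5058 × 0.96 = 4856
Group 4: 7927 × 0.978 = 7753
Group 5: 2112 × 0.959 + 17008 × 0.42 = 2025 + 7143 = 9168
→ [3742, 1003, 4856, 7753, 9168]
After projecting period 4:
Births: 4856 × 0.472 = 2292
Group 2: 3742 × 0.983 = 3678
Group 3: 1003 × 0.96 = 963
Group 4: 4856 × 0.978 = 4749
Group 5: 7753 × 0.959 + 9168 × 0.42 = 7435 + 3851 = 11286
→ [2292, 3678, 963, 4749, 11286]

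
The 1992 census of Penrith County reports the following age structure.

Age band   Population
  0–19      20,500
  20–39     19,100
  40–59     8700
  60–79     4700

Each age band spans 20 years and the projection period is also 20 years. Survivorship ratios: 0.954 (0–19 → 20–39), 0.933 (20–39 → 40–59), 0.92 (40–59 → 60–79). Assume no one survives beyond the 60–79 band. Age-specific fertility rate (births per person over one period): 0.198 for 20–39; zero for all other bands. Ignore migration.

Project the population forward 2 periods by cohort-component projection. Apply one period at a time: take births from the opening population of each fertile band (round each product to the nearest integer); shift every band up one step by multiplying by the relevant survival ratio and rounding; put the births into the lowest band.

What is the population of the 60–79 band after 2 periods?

16394

Let band 1 be 0–19 through band 4 = 60–79.
[period 1]
Births: 19100 × 0.198 = 3782
Band 2: 20500 × 0.954 = 19557
Band 3: 19100 × 0.933 = 17820
Band 4: 8700 × 0.92 = 8004
End of period: [3782, 19557, 17820, 8004]
[period 2]
Births: 19557 × 0.198 = 3872
Band 2: 3782 × 0.954 = 3608
Band 3: 19557 × 0.933 = 18247
Band 4: 17820 × 0.92 = 16394
End of period: [3872, 3608, 18247, 16394]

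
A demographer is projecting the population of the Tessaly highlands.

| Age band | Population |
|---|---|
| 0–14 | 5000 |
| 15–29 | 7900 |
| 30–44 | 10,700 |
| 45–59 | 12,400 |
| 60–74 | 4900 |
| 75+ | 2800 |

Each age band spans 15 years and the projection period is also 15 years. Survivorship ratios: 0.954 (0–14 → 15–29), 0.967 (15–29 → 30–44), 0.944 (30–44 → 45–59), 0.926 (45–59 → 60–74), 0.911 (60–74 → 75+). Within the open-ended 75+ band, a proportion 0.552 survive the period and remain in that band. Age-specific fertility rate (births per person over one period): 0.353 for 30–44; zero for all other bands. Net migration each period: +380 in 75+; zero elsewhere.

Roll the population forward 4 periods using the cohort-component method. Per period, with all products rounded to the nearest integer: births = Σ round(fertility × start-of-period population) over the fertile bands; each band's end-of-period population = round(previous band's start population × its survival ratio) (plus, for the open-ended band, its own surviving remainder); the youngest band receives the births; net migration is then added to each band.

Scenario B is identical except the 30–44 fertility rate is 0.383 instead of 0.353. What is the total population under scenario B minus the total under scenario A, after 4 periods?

Period 1:
Births: 10700 × 0.353 = 3777
15–29: 5000 × 0.954 = 4770
30–44: 7900 × 0.967 = 7639
45–59: 10700 × 0.944 = 10101
60–74: 12400 × 0.926 = 11482
75+: 4900 × 0.911 + 2800 × 0.552 = 4464 + 1546 = 6010
Net migration: 75+ + 380 → 6390
→ [3777, 4770, 7639, 10101, 11482, 6390]
Period 2:
Births: 7639 × 0.353 = 2697
15–29: 3777 × 0.954 = 3603
30–44: 4770 × 0.967 = 4613
45–59: 7639 × 0.944 = 7211
60–74: 10101 × 0.926 = 9354
75+: 11482 × 0.911 + 6390 × 0.552 = 10460 + 3527 = 13987
Net migration: 75+ + 380 → 14367
→ [2697, 3603, 4613, 7211, 9354, 14367]
Period 3:
Births: 4613 × 0.353 = 1628
15–29: 2697 × 0.954 = 2573
30–44: 3603 × 0.967 = 3484
45–59: 4613 × 0.944 = 4355
60–74: 7211 × 0.926 = 6677
75+: 9354 × 0.911 + 14367 × 0.552 = 8521 + 7931 = 16452
Net migration: 75+ + 380 → 16832
→ [1628, 2573, 3484, 4355, 6677, 16832]
Period 4:
Births: 3484 × 0.353 = 1230
15–29: 1628 × 0.954 = 1553
30–44: 2573 × 0.967 = 2488
45–59: 3484 × 0.944 = 3289
60–74: 4355 × 0.926 = 4033
75+: 6677 × 0.911 + 16832 × 0.552 = 6083 + 9291 = 15374
Net migration: 75+ + 380 → 15754
→ [1230, 1553, 2488, 3289, 4033, 15754]
Scenario A total after 4 periods: 28347
Scenario B projection —
Period 1:
Births: 10700 × 0.383 = 4098
15–29: 5000 × 0.954 = 4770
30–44: 7900 × 0.967 = 7639
45–59: 10700 × 0.944 = 10101
60–74: 12400 × 0.926 = 11482
75+: 4900 × 0.911 + 2800 × 0.552 = 4464 + 1546 = 6010
Net migration: 75+ + 380 → 6390
→ [4098, 4770, 7639, 10101, 11482, 6390]
Period 2:
Births: 7639 × 0.383 = 2926
15–29: 4098 × 0.954 = 3909
30–44: 4770 × 0.967 = 4613
45–59: 7639 × 0.944 = 7211
60–74: 10101 × 0.926 = 9354
75+: 11482 × 0.911 + 6390 × 0.552 = 10460 + 3527 = 13987
Net migration: 75+ + 380 → 14367
→ [2926, 3909, 4613, 7211, 9354, 14367]
Period 3:
Births: 4613 × 0.383 = 1767
15–29: 2926 × 0.954 = 2791
30–44: 3909 × 0.967 = 3780
45–59: 4613 × 0.944 = 4355
60–74: 7211 × 0.926 = 6677
75+: 9354 × 0.911 + 14367 × 0.552 = 8521 + 7931 = 16452
Net migration: 75+ + 380 → 16832
→ [1767, 2791, 3780, 4355, 6677, 16832]
Period 4:
Births: 3780 × 0.383 = 1448
15–29: 1767 × 0.954 = 1686
30–44: 2791 × 0.967 = 2699
45–59: 3780 × 0.944 = 3568
60–74: 4355 × 0.926 = 4033
75+: 6677 × 0.911 + 16832 × 0.552 = 6083 + 9291 = 15374
Net migration: 75+ + 380 → 15754
→ [1448, 1686, 2699, 3568, 4033, 15754]
Scenario B total after 4 periods: 29188
Difference B − A = 29188 − 28347 = 841

841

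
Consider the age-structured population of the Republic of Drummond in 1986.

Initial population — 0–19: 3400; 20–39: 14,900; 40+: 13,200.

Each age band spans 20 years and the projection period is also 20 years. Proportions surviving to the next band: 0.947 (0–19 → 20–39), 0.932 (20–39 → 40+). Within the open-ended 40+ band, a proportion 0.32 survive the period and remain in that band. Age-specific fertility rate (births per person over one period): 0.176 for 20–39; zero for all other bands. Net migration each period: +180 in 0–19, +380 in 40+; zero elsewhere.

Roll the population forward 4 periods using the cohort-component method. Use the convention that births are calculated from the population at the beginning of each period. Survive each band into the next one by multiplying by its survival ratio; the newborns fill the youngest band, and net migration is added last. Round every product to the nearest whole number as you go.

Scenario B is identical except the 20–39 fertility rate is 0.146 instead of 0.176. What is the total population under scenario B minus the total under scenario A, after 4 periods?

[period 1]
Births: 14900 × 0.176 = 2622
20–39: 3400 × 0.947 = 3220
40+: 14900 × 0.932 + 13200 × 0.32 = 13887 + 4224 = 18111
Net migration: 0–19 + 180 → 2802; 40+ + 380 → 18491
→ [2802, 3220, 18491]
[period 2]
Births: 3220 × 0.176 = 567
20–39: 2802 × 0.947 = 2653
40+: 3220 × 0.932 + 18491 × 0.32 = 3001 + 5917 = 8918
Net migration: 0–19 + 180 → 747; 40+ + 380 → 9298
→ [747, 2653, 9298]
[period 3]
Births: 2653 × 0.176 = 467
20–39: 747 × 0.947 = 707
40+: 2653 × 0.932 + 9298 × 0.32 = 2473 + 2975 = 5448
Net migration: 0–19 + 180 → 647; 40+ + 380 → 5828
→ [647, 707, 5828]
[period 4]
Births: 707 × 0.176 = 124
20–39: 647 × 0.947 = 613
40+: 707 × 0.932 + 5828 × 0.32 = 659 + 1865 = 2524
Net migration: 0–19 + 180 → 304; 40+ + 380 → 2904
→ [304, 613, 2904]
Scenario A total after 4 periods: 3821
Scenario B projection —
[period 1]
Births: 14900 × 0.146 = 2175
20–39: 3400 × 0.947 = 3220
40+: 14900 × 0.932 + 13200 × 0.32 = 13887 + 4224 = 18111
Net migration: 0–19 + 180 → 2355; 40+ + 380 → 18491
→ [2355, 3220, 18491]
[period 2]
Births: 3220 × 0.146 = 470
20–39: 2355 × 0.947 = 2230
40+: 3220 × 0.932 + 18491 × 0.32 = 3001 + 5917 = 8918
Net migration: 0–19 + 180 → 650; 40+ + 380 → 9298
→ [650, 2230, 9298]
[period 3]
Births: 2230 × 0.146 = 326
20–39: 650 × 0.947 = 616
40+: 2230 × 0.932 + 9298 × 0.32 = 2078 + 2975 = 5053
Net migration: 0–19 + 180 → 506; 40+ + 380 → 5433
→ [506, 616, 5433]
[period 4]
Births: 616 × 0.146 = 90
20–39: 506 × 0.947 = 479
40+: 616 × 0.932 + 5433 × 0.32 = 574 + 1739 = 2313
Net migration: 0–19 + 180 → 270; 40+ + 380 → 2693
→ [270, 479, 2693]
Scenario B total after 4 periods: 3442
Difference B − A = 3442 − 3821 = -379

-379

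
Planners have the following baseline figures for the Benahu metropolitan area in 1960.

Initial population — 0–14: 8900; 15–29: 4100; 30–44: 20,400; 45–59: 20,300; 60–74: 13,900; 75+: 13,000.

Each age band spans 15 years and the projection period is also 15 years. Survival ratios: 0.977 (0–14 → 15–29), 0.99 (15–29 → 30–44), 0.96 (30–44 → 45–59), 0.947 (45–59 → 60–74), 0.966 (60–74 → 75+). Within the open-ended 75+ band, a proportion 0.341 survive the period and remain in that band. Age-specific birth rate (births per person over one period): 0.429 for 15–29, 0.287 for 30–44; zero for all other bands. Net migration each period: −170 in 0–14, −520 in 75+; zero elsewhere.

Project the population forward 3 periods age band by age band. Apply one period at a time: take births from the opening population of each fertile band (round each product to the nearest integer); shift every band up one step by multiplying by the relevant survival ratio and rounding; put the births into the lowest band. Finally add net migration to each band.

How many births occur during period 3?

— Period 1 —
Births: 4100 * 0.429 = 1759 ; 20400 * 0.287 = 5855 → total 7614
15–29: 8900 * 0.977 = 8695
30–44: 4100 * 0.99 = 4059
45–59: 20400 * 0.96 = 19584
60–74: 20300 * 0.947 = 19224
75+: 13900 * 0.966 + 13000 * 0.341 = 13427 + 4433 = 17860
Net migration: 0–14 − 170 → 7444; 75+ − 520 → 17340
Population now: 0–14=7444, 15–29=8695, 30–44=4059, 45–59=19584, 60–74=19224, 75+=17340
— Period 2 —
Births: 8695 * 0.429 = 3730 ; 4059 * 0.287 = 1165 → total 4895
15–29: 7444 * 0.977 = 7273
30–44: 8695 * 0.99 = 8608
45–59: 4059 * 0.96 = 3897
60–74: 19584 * 0.947 = 18546
75+: 19224 * 0.966 + 17340 * 0.341 = 18570 + 5913 = 24483
Net migration: 0–14 − 170 → 4725; 75+ − 520 → 23963
Population now: 0–14=4725, 15–29=7273, 30–44=8608, 45–59=3897, 60–74=18546, 75+=23963
— Period 3 —
Births: 7273 * 0.429 = 3120 ; 8608 * 0.287 = 2470 → total 5590
15–29: 4725 * 0.977 = 4616
30–44: 7273 * 0.99 = 7200
45–59: 8608 * 0.96 = 8264
60–74: 3897 * 0.947 = 3690
75+: 18546 * 0.966 + 23963 * 0.341 = 17915 + 8171 = 26086
Net migration: 0–14 − 170 → 5420; 75+ − 520 → 25566
Population now: 0–14=5420, 15–29=4616, 30–44=7200, 45–59=8264, 60–74=3690, 75+=25566

5590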